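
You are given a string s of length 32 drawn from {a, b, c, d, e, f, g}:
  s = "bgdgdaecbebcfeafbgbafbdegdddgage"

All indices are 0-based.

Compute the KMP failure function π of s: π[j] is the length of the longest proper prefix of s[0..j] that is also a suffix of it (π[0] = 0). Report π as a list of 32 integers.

[0, 0, 0, 0, 0, 0, 0, 0, 1, 0, 1, 0, 0, 0, 0, 0, 1, 2, 1, 0, 0, 1, 0, 0, 0, 0, 0, 0, 0, 0, 0, 0]

π[0] = 0
j=1 s[j]='g': π[1]=0 (border '')
j=2 s[j]='d': π[2]=0 (border '')
j=3 s[j]='g': π[3]=0 (border '')
j=4 s[j]='d': π[4]=0 (border '')
j=5 s[j]='a': π[5]=0 (border '')
j=6 s[j]='e': π[6]=0 (border '')
j=7 s[j]='c': π[7]=0 (border '')
j=8 s[j]='b': π[8]=1 (border 'b')
j=9 s[j]='e': k: 1→0; π[9]=0 (border '')
j=10 s[j]='b': π[10]=1 (border 'b')
j=11 s[j]='c': k: 1→0; π[11]=0 (border '')
j=12 s[j]='f': π[12]=0 (border '')
j=13 s[j]='e': π[13]=0 (border '')
j=14 s[j]='a': π[14]=0 (border '')
j=15 s[j]='f': π[15]=0 (border '')
j=16 s[j]='b': π[16]=1 (border 'b')
j=17 s[j]='g': π[17]=2 (border 'bg')
j=18 s[j]='b': k: 2→0; π[18]=1 (border 'b')
j=19 s[j]='a': k: 1→0; π[19]=0 (border '')
j=20 s[j]='f': π[20]=0 (border '')
j=21 s[j]='b': π[21]=1 (border 'b')
j=22 s[j]='d': k: 1→0; π[22]=0 (border '')
j=23 s[j]='e': π[23]=0 (border '')
j=24 s[j]='g': π[24]=0 (border '')
j=25 s[j]='d': π[25]=0 (border '')
j=26 s[j]='d': π[26]=0 (border '')
j=27 s[j]='d': π[27]=0 (border '')
j=28 s[j]='g': π[28]=0 (border '')
j=29 s[j]='a': π[29]=0 (border '')
j=30 s[j]='g': π[30]=0 (border '')
j=31 s[j]='e': π[31]=0 (border '')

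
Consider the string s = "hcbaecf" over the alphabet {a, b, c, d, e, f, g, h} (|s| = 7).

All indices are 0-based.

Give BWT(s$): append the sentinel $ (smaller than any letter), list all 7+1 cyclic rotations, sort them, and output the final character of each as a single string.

fbcheac$

rank  rotation  last
    0  $hcbaecf  f
    1  aecf$hcb  b
    2  baecf$hc  c
    3  cbaecf$h  h
    4  cf$hcbae  e
    5  ecf$hcba  a
    6  f$hcbaec  c
    7  hcbaecf$  $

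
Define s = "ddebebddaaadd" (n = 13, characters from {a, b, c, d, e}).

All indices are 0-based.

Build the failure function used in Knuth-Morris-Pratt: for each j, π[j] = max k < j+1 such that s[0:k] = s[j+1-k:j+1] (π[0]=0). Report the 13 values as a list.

[0, 1, 0, 0, 0, 0, 1, 2, 0, 0, 0, 1, 2]

π[0] = 0
j=1 s[j]='d': π[1]=1 (border 'd')
j=2 s[j]='e': k: 1→0; π[2]=0 (border '')
j=3 s[j]='b': π[3]=0 (border '')
j=4 s[j]='e': π[4]=0 (border '')
j=5 s[j]='b': π[5]=0 (border '')
j=6 s[j]='d': π[6]=1 (border 'd')
j=7 s[j]='d': π[7]=2 (border 'dd')
j=8 s[j]='a': k: 2→1→0; π[8]=0 (border '')
j=9 s[j]='a': π[9]=0 (border '')
j=10 s[j]='a': π[10]=0 (border '')
j=11 s[j]='d': π[11]=1 (border 'd')
j=12 s[j]='d': π[12]=2 (border 'dd')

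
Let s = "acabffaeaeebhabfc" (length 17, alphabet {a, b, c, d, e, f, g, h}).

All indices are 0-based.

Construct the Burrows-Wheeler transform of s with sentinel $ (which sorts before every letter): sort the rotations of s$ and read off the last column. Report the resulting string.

chc$feaaefaaeafbbb

rank  rotation            last
    0  $acabffaeaeebhabfc  c
    1  abfc$acabffaeaeebh  h
    2  abffaeaeebhabfc$ac  c
    3  acabffaeaeebhabfc$  $
    4  aeaeebhabfc$acabff  f
    5  aeebhabfc$acabffae  e
    6  bfc$acabffaeaeebha  a
    7  bffaeaeebhabfc$aca  a
    8  bhabfc$acabffaeaee  e
    9  c$acabffaeaeebhabf  f
   10  cabffaeaeebhabfc$a  a
   11  eaeebhabfc$acabffa  a
   12  ebhabfc$acabffaeae  e
   13  eebhabfc$acabffaea  a
   14  faeaeebhabfc$acabf  f
   15  fc$acabffaeaeebhab  b
   16  ffaeaeebhabfc$acab  b
   17  habfc$acabffaeaeeb  b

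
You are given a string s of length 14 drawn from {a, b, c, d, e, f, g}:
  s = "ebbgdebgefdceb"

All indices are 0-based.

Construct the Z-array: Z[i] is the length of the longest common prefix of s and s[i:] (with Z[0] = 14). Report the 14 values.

Z[0]=14
i=1: i≥r, start 0; Z[1]=0
i=2: i≥r, start 0; Z[2]=0
i=3: i≥r, start 0; Z[3]=0
i=4: i≥r, start 0; Z[4]=0
i=5: i≥r, start 0; Z[5]=2 grow→box=[5,7)
i=6: min(r-i=1, Z[1]=0)=0; Z[6]=0
i=7: i≥r, start 0; Z[7]=0
i=8: i≥r, start 0; Z[8]=1 grow→box=[8,9)
i=9: i≥r, start 0; Z[9]=0
i=10: i≥r, start 0; Z[10]=0
i=11: i≥r, start 0; Z[11]=0
i=12: i≥r, start 0; Z[12]=2 grow→box=[12,14)
i=13: min(r-i=1, Z[1]=0)=0; Z[13]=0

[14, 0, 0, 0, 0, 2, 0, 0, 1, 0, 0, 0, 2, 0]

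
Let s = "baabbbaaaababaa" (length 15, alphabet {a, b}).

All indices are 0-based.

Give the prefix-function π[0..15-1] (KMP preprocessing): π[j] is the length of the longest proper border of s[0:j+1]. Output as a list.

π[0] = 0
j=1 s[j]='a': π[1]=0 (border '')
j=2 s[j]='a': π[2]=0 (border '')
j=3 s[j]='b': π[3]=1 (border 'b')
j=4 s[j]='b': k: 1→0; π[4]=1 (border 'b')
j=5 s[j]='b': k: 1→0; π[5]=1 (border 'b')
j=6 s[j]='a': π[6]=2 (border 'ba')
j=7 s[j]='a': π[7]=3 (border 'baa')
j=8 s[j]='a': k: 3→0; π[8]=0 (border '')
j=9 s[j]='a': π[9]=0 (border '')
j=10 s[j]='b': π[10]=1 (border 'b')
j=11 s[j]='a': π[11]=2 (border 'ba')
j=12 s[j]='b': k: 2→0; π[12]=1 (border 'b')
j=13 s[j]='a': π[13]=2 (border 'ba')
j=14 s[j]='a': π[14]=3 (border 'baa')

[0, 0, 0, 1, 1, 1, 2, 3, 0, 0, 1, 2, 1, 2, 3]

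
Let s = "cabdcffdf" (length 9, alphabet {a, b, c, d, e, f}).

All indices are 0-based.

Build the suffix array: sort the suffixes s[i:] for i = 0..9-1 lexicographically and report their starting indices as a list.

[1, 2, 0, 4, 3, 7, 8, 6, 5]

rank→(start, suffix):
  0 → (1, 'abdcffdf')
  1 → (2, 'bdcffdf')
  2 → (0, 'cabdcffdf')
  3 → (4, 'cffdf')
  4 → (3, 'dcffdf')
  5 → (7, 'df')
  6 → (8, 'f')
  7 → (6, 'fdf')
  8 → (5, 'ffdf')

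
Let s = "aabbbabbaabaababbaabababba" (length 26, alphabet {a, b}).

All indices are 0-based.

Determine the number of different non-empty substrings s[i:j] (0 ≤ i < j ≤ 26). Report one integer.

rank→(start, suffix):
  0 → (25, 'a')
  1 → (8, 'aabaababbaabababba')
  2 → (17, 'aabababba')
  3 → (11, 'aababbaabababba')
  4 → (0, 'aabbbabbaabaababbaabababba')
  5 → (9, 'abaababbaabababba')
  6 → (18, 'abababba')
  7 → (20, 'ababba')
  8 → (12, 'ababbaabababba')
  9 → (22, 'abba')
  10 → (5, 'abbaabaababbaabababba')
  11 → (14, 'abbaabababba')
  12 → (1, 'abbbabbaabaababbaabababba')
  13 → (24, 'ba')
  14 → (7, 'baabaababbaabababba')
  15 → (16, 'baabababba')
  16 → (10, 'baababbaabababba')
  17 → (19, 'bababba')
  18 → (21, 'babba')
  19 → (4, 'babbaabaababbaabababba')
  20 → (13, 'babbaabababba')
  21 → (23, 'bba')
  22 → (6, 'bbaabaababbaabababba')
  23 → (15, 'bbaabababba')
  24 → (3, 'bbabbaabaababbaabababba')
  25 → (2, 'bbbabbaabaababbaabababba')

SA = [25, 8, 17, 11, 0, 9, 18, 20, 12, 22, 5, 14, 1, 24, 7, 16, 10, 19, 21, 4, 13, 23, 6, 15, 3, 2]
[i] adj suffixes → lcp
  [1] 25/8 → 1 ('a')
  [2] 8/17 → 4 ('aaba')
  [3] 17/11 → 5 ('aabab')
  [4] 11/0 → 3 ('aab')
  [5] 0/9 → 1 ('a')
  [6] 9/18 → 3 ('aba')
  [7] 18/20 → 4 ('abab')
  [8] 20/12 → 6 ('ababba')
  [9] 12/22 → 2 ('ab')
  [10] 22/5 → 4 ('abba')
  [11] 5/14 → 7 ('abbaaba')
  [12] 14/1 → 3 ('abb')
  [13] 1/24 → 0 ('')
  [14] 24/7 → 2 ('ba')
  [15] 7/16 → 5 ('baaba')
  [16] 16/10 → 6 ('baabab')
  [17] 10/19 → 2 ('ba')
  [18] 19/21 → 3 ('bab')
  [19] 21/4 → 5 ('babba')
  [20] 4/13 → 8 ('babbaaba')
  [21] 13/23 → 1 ('b')
  [22] 23/6 → 3 ('bba')
  [23] 6/15 → 6 ('bbaaba')
  [24] 15/3 → 3 ('bba')
  [25] 3/2 → 2 ('bb')

n(n+1)/2 = 26·27/2 = 351
Σ LCP = 0 + 1 + 4 + 5 + 3 + 1 + 3 + 4 + 6 + 2 + 4 + 7 + 3 + 0 + 2 + 5 + 6 + 2 + 3 + 5 + 8 + 1 + 3 + 6 + 3 + 2 = 89
distinct = 351 − 89 = 262

262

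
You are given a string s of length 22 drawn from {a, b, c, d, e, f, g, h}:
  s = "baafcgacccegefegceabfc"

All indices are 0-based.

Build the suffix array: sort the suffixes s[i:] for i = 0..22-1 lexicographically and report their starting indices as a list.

[1, 18, 6, 2, 0, 19, 21, 7, 8, 16, 9, 4, 17, 12, 14, 10, 20, 3, 13, 5, 15, 11]

sorted suffixes:
  #0 SA[0]=1  'aafcgacccegefegceabfc'
  #1 SA[1]=18  'abfc'
  #2 SA[2]=6  'acccegefegceabfc'
  #3 SA[3]=2  'afcgacccegefegceabfc'
  #4 SA[4]=0  'baafcgacccegefegceabfc'
  #5 SA[5]=19  'bfc'
  #6 SA[6]=21  'c'
  #7 SA[7]=7  'cccegefegceabfc'
  #8 SA[8]=8  'ccegefegceabfc'
  #9 SA[9]=16  'ceabfc'
  #10 SA[10]=9  'cegefegceabfc'
  #11 SA[11]=4  'cgacccegefegceabfc'
  #12 SA[12]=17  'eabfc'
  #13 SA[13]=12  'efegceabfc'
  #14 SA[14]=14  'egceabfc'
  #15 SA[15]=10  'egefegceabfc'
  #16 SA[16]=20  'fc'
  #17 SA[17]=3  'fcgacccegefegceabfc'
  #18 SA[18]=13  'fegceabfc'
  #19 SA[19]=5  'gacccegefegceabfc'
  #20 SA[20]=15  'gceabfc'
  #21 SA[21]=11  'gefegceabfc'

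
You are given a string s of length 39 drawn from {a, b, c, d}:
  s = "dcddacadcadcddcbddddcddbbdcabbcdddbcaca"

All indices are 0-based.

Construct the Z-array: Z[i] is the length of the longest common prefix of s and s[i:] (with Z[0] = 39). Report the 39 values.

Z[0]=39
i=1: i≥r, start 0; Z[1]=0
i=2: i≥r, start 0; Z[2]=1 scan→box=[2,3)
i=3: i≥r, start 0; Z[3]=1 scan→box=[3,4)
i=4: i≥r, start 0; Z[4]=0
i=5: i≥r, start 0; Z[5]=0
i=6: i≥r, start 0; Z[6]=0
i=7: i≥r, start 0; Z[7]=2 scan→box=[7,9)
i=8: min(r-i=1, Z[1]=0)=0; Z[8]=0
i=9: i≥r, start 0; Z[9]=0
i=10: i≥r, start 0; Z[10]=4 scan→box=[10,14)
i=11: min(r-i=3, Z[1]=0)=0; Z[11]=0
i=12: min(r-i=2, Z[2]=1)=1; Z[12]=1
i=13: min(r-i=1, Z[3]=1)=1; Z[13]=2 scan→box=[13,15)
i=14: min(r-i=1, Z[1]=0)=0; Z[14]=0
i=15: i≥r, start 0; Z[15]=0
i=16: i≥r, start 0; Z[16]=1 scan→box=[16,17)
i=17: i≥r, start 0; Z[17]=1 scan→box=[17,18)
i=18: i≥r, start 0; Z[18]=1 scan→box=[18,19)
i=19: i≥r, start 0; Z[19]=4 scan→box=[19,23)
i=20: min(r-i=3, Z[1]=0)=0; Z[20]=0
i=21: min(r-i=2, Z[2]=1)=1; Z[21]=1
i=22: min(r-i=1, Z[3]=1)=1; Z[22]=1
i=23: i≥r, start 0; Z[23]=0
i=24: i≥r, start 0; Z[24]=0
i=25: i≥r, start 0; Z[25]=2 scan→box=[25,27)
i=26: min(r-i=1, Z[1]=0)=0; Z[26]=0
i=27: i≥r, start 0; Z[27]=0
i=28: i≥r, start 0; Z[28]=0
i=29: i≥r, start 0; Z[29]=0
i=30: i≥r, start 0; Z[30]=0
i=31: i≥r, start 0; Z[31]=1 scan→box=[31,32)
i=32: i≥r, start 0; Z[32]=1 scan→box=[32,33)
i=33: i≥r, start 0; Z[33]=1 scan→box=[33,34)
i=34: i≥r, start 0; Z[34]=0
i=35: i≥r, start 0; Z[35]=0
i=36: i≥r, start 0; Z[36]=0
i=37: i≥r, start 0; Z[37]=0
i=38: i≥r, start 0; Z[38]=0

[39, 0, 1, 1, 0, 0, 0, 2, 0, 0, 4, 0, 1, 2, 0, 0, 1, 1, 1, 4, 0, 1, 1, 0, 0, 2, 0, 0, 0, 0, 0, 1, 1, 1, 0, 0, 0, 0, 0]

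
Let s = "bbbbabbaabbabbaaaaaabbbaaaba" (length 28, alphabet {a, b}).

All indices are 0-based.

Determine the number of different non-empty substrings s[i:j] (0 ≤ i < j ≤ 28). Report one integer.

319

rank | idx | suffix
   0 |  27 | a
   1 |  14 | aaaaaabbbaaaba
   2 |  15 | aaaaabbbaaaba
   3 |  16 | aaaabbbaaaba
   4 |  23 | aaaba
   5 |  17 | aaabbbaaaba
   6 |  24 | aaba
   7 |   7 | aabbabbaaaaaabbbaaaba
   8 |  18 | aabbbaaaba
   9 |  25 | aba
  10 |  11 | abbaaaaaabbbaaaba
  11 |   4 | abbaabbabbaaaaaabbbaaaba
  12 |   8 | abbabbaaaaaabbbaaaba
  13 |  19 | abbbaaaba
  14 |  26 | ba
  15 |  13 | baaaaaabbbaaaba
  16 |  22 | baaaba
  17 |   6 | baabbabbaaaaaabbbaaaba
  18 |  10 | babbaaaaaabbbaaaba
  19 |   3 | babbaabbabbaaaaaabbbaaaba
  20 |  12 | bbaaaaaabbbaaaba
  21 |  21 | bbaaaba
  22 |   5 | bbaabbabbaaaaaabbbaaaba
  23 |   9 | bbabbaaaaaabbbaaaba
  24 |   2 | bbabbaabbabbaaaaaabbbaaaba
  25 |  20 | bbbaaaba
  26 |   1 | bbbabbaabbabbaaaaaabbbaaaba
  27 |   0 | bbbbabbaabbabbaaaaaabbbaaaba

SA = [27, 14, 15, 16, 23, 17, 24, 7, 18, 25, 11, 4, 8, 19, 26, 13, 22, 6, 10, 3, 12, 21, 5, 9, 2, 20, 1, 0]
i: (SA[i-1],SA[i]) lcp shared
  1: (27,14) 1 'a'
  2: (14,15) 5 'aaaaa'
  3: (15,16) 4 'aaaa'
  4: (16,23) 3 'aaa'
  5: (23,17) 4 'aaab'
  6: (17,24) 2 'aa'
  7: (24,7) 3 'aab'
  8: (7,18) 4 'aabb'
  9: (18,25) 1 'a'
  10: (25,11) 2 'ab'
  11: (11,4) 5 'abbaa'
  12: (4,8) 4 'abba'
  13: (8,19) 3 'abb'
  14: (19,26) 0 ''
  15: (26,13) 2 'ba'
  16: (13,22) 4 'baaa'
  17: (22,6) 3 'baa'
  18: (6,10) 2 'ba'
  19: (10,3) 6 'babbaa'
  20: (3,12) 1 'b'
  21: (12,21) 5 'bbaaa'
  22: (21,5) 4 'bbaa'
  23: (5,9) 3 'bba'
  24: (9,2) 7 'bbabbaa'
  25: (2,20) 2 'bb'
  26: (20,1) 4 'bbba'
  27: (1,0) 3 'bbb'

n(n+1)/2 = 28·29/2 = 406
Σ LCP = 0 + 1 + 5 + 4 + 3 + 4 + 2 + 3 + 4 + 1 + 2 + 5 + 4 + 3 + 0 + 2 + 4 + 3 + 2 + 6 + 1 + 5 + 4 + 3 + 7 + 2 + 4 + 3 = 87
distinct = 406 − 87 = 319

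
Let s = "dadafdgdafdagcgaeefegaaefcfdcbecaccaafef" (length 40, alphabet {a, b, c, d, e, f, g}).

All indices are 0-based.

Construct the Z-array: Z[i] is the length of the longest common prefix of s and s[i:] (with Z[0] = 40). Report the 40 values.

Z[0]=40
i=1: i≥r, start 0; Z[1]=0
i=2: i≥r, start 0; Z[2]=2 grow→box=[2,4)
i=3: min(r-i=1, Z[1]=0)=0; Z[3]=0
i=4: i≥r, start 0; Z[4]=0
i=5: i≥r, start 0; Z[5]=1 grow→box=[5,6)
i=6: i≥r, start 0; Z[6]=0
i=7: i≥r, start 0; Z[7]=2 grow→box=[7,9)
i=8: min(r-i=1, Z[1]=0)=0; Z[8]=0
i=9: i≥r, start 0; Z[9]=0
i=10: i≥r, start 0; Z[10]=2 grow→box=[10,12)
i=11: min(r-i=1, Z[1]=0)=0; Z[11]=0
i=12: i≥r, start 0; Z[12]=0
i=13: i≥r, start 0; Z[13]=0
i=14: i≥r, start 0; Z[14]=0
i=15: i≥r, start 0; Z[15]=0
i=16: i≥r, start 0; Z[16]=0
i=17: i≥r, start 0; Z[17]=0
i=18: i≥r, start 0; Z[18]=0
i=19: i≥r, start 0; Z[19]=0
i=20: i≥r, start 0; Z[20]=0
i=21: i≥r, start 0; Z[21]=0
i=22: i≥r, start 0; Z[22]=0
i=23: i≥r, start 0; Z[23]=0
i=24: i≥r, start 0; Z[24]=0
i=25: i≥r, start 0; Z[25]=0
i=26: i≥r, start 0; Z[26]=0
i=27: i≥r, start 0; Z[27]=1 grow→box=[27,28)
i=28: i≥r, start 0; Z[28]=0
i=29: i≥r, start 0; Z[29]=0
i=30: i≥r, start 0; Z[30]=0
i=31: i≥r, start 0; Z[31]=0
i=32: i≥r, start 0; Z[32]=0
i=33: i≥r, start 0; Z[33]=0
i=34: i≥r, start 0; Z[34]=0
i=35: i≥r, start 0; Z[35]=0
i=36: i≥r, start 0; Z[36]=0
i=37: i≥r, start 0; Z[37]=0
i=38: i≥r, start 0; Z[38]=0
i=39: i≥r, start 0; Z[39]=0

[40, 0, 2, 0, 0, 1, 0, 2, 0, 0, 2, 0, 0, 0, 0, 0, 0, 0, 0, 0, 0, 0, 0, 0, 0, 0, 0, 1, 0, 0, 0, 0, 0, 0, 0, 0, 0, 0, 0, 0]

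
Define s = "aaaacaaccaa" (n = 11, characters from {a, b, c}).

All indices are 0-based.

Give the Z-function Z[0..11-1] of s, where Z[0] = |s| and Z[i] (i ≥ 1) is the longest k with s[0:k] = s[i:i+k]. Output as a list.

Z[0]=11
i=1: outside box; Z[1]=3 scan→box=[1,4)
i=2: min(r-i=2, Z[1]=3)=2; Z[2]=2
i=3: min(r-i=1, Z[2]=2)=1; Z[3]=1
i=4: outside box; Z[4]=0
i=5: outside box; Z[5]=2 scan→box=[5,7)
i=6: min(r-i=1, Z[1]=3)=1; Z[6]=1
i=7: outside box; Z[7]=0
i=8: outside box; Z[8]=0
i=9: outside box; Z[9]=2 scan→box=[9,11)
i=10: min(r-i=1, Z[1]=3)=1; Z[10]=1

[11, 3, 2, 1, 0, 2, 1, 0, 0, 2, 1]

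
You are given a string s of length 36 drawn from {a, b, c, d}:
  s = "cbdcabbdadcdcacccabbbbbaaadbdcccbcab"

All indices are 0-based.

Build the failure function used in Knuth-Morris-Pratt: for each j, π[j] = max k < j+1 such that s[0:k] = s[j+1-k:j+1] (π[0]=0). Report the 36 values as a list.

[0, 0, 0, 1, 0, 0, 0, 0, 0, 0, 1, 0, 1, 0, 1, 1, 1, 0, 0, 0, 0, 0, 0, 0, 0, 0, 0, 0, 0, 1, 1, 1, 2, 1, 0, 0]

π[0] = 0
j=1 s[j]='b': π[1]=0 (border '')
j=2 s[j]='d': π[2]=0 (border '')
j=3 s[j]='c': π[3]=1 (border 'c')
j=4 s[j]='a': k: 1→0; π[4]=0 (border '')
j=5 s[j]='b': π[5]=0 (border '')
j=6 s[j]='b': π[6]=0 (border '')
j=7 s[j]='d': π[7]=0 (border '')
j=8 s[j]='a': π[8]=0 (border '')
j=9 s[j]='d': π[9]=0 (border '')
j=10 s[j]='c': π[10]=1 (border 'c')
j=11 s[j]='d': k: 1→0; π[11]=0 (border '')
j=12 s[j]='c': π[12]=1 (border 'c')
j=13 s[j]='a': k: 1→0; π[13]=0 (border '')
j=14 s[j]='c': π[14]=1 (border 'c')
j=15 s[j]='c': k: 1→0; π[15]=1 (border 'c')
j=16 s[j]='c': k: 1→0; π[16]=1 (border 'c')
j=17 s[j]='a': k: 1→0; π[17]=0 (border '')
j=18 s[j]='b': π[18]=0 (border '')
j=19 s[j]='b': π[19]=0 (border '')
j=20 s[j]='b': π[20]=0 (border '')
j=21 s[j]='b': π[21]=0 (border '')
j=22 s[j]='b': π[22]=0 (border '')
j=23 s[j]='a': π[23]=0 (border '')
j=24 s[j]='a': π[24]=0 (border '')
j=25 s[j]='a': π[25]=0 (border '')
j=26 s[j]='d': π[26]=0 (border '')
j=27 s[j]='b': π[27]=0 (border '')
j=28 s[j]='d': π[28]=0 (border '')
j=29 s[j]='c': π[29]=1 (border 'c')
j=30 s[j]='c': k: 1→0; π[30]=1 (border 'c')
j=31 s[j]='c': k: 1→0; π[31]=1 (border 'c')
j=32 s[j]='b': π[32]=2 (border 'cb')
j=33 s[j]='c': k: 2→0; π[33]=1 (border 'c')
j=34 s[j]='a': k: 1→0; π[34]=0 (border '')
j=35 s[j]='b': π[35]=0 (border '')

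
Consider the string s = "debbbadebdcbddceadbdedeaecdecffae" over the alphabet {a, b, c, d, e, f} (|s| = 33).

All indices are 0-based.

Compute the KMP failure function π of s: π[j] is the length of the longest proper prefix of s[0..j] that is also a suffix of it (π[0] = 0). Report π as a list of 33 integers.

[0, 0, 0, 0, 0, 0, 1, 2, 3, 1, 0, 0, 1, 1, 0, 0, 0, 1, 0, 1, 2, 1, 2, 0, 0, 0, 1, 2, 0, 0, 0, 0, 0]

π[0] = 0
j=1 s[j]='e': π[1]=0 (border '')
j=2 s[j]='b': π[2]=0 (border '')
j=3 s[j]='b': π[3]=0 (border '')
j=4 s[j]='b': π[4]=0 (border '')
j=5 s[j]='a': π[5]=0 (border '')
j=6 s[j]='d': π[6]=1 (border 'd')
j=7 s[j]='e': π[7]=2 (border 'de')
j=8 s[j]='b': π[8]=3 (border 'deb')
j=9 s[j]='d': k: 3→0; π[9]=1 (border 'd')
j=10 s[j]='c': k: 1→0; π[10]=0 (border '')
j=11 s[j]='b': π[11]=0 (border '')
j=12 s[j]='d': π[12]=1 (border 'd')
j=13 s[j]='d': k: 1→0; π[13]=1 (border 'd')
j=14 s[j]='c': k: 1→0; π[14]=0 (border '')
j=15 s[j]='e': π[15]=0 (border '')
j=16 s[j]='a': π[16]=0 (border '')
j=17 s[j]='d': π[17]=1 (border 'd')
j=18 s[j]='b': k: 1→0; π[18]=0 (border '')
j=19 s[j]='d': π[19]=1 (border 'd')
j=20 s[j]='e': π[20]=2 (border 'de')
j=21 s[j]='d': k: 2→0; π[21]=1 (border 'd')
j=22 s[j]='e': π[22]=2 (border 'de')
j=23 s[j]='a': k: 2→0; π[23]=0 (border '')
j=24 s[j]='e': π[24]=0 (border '')
j=25 s[j]='c': π[25]=0 (border '')
j=26 s[j]='d': π[26]=1 (border 'd')
j=27 s[j]='e': π[27]=2 (border 'de')
j=28 s[j]='c': k: 2→0; π[28]=0 (border '')
j=29 s[j]='f': π[29]=0 (border '')
j=30 s[j]='f': π[30]=0 (border '')
j=31 s[j]='a': π[31]=0 (border '')
j=32 s[j]='e': π[32]=0 (border '')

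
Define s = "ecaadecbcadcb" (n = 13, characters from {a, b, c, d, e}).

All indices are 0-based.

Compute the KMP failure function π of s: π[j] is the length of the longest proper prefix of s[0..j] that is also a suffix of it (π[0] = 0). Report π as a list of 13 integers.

π[0] = 0
j=1 s[j]='c': π[1]=0 (border '')
j=2 s[j]='a': π[2]=0 (border '')
j=3 s[j]='a': π[3]=0 (border '')
j=4 s[j]='d': π[4]=0 (border '')
j=5 s[j]='e': π[5]=1 (border 'e')
j=6 s[j]='c': π[6]=2 (border 'ec')
j=7 s[j]='b': k: 2→0; π[7]=0 (border '')
j=8 s[j]='c': π[8]=0 (border '')
j=9 s[j]='a': π[9]=0 (border '')
j=10 s[j]='d': π[10]=0 (border '')
j=11 s[j]='c': π[11]=0 (border '')
j=12 s[j]='b': π[12]=0 (border '')

[0, 0, 0, 0, 0, 1, 2, 0, 0, 0, 0, 0, 0]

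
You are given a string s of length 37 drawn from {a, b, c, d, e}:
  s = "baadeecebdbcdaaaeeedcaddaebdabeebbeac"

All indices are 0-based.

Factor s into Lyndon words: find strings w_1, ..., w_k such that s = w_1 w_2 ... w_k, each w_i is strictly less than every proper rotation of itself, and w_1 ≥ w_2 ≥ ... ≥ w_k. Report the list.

emit factor 1: 'b' (i=0, period=1)
emit factor 2: 'aadeecebdbcd' (i=1, period=12)
emit factor 3: 'aaaeeedcaddaebdabeebbeac' (i=13, period=24)

["b", "aadeecebdbcd", "aaaeeedcaddaebdabeebbeac"]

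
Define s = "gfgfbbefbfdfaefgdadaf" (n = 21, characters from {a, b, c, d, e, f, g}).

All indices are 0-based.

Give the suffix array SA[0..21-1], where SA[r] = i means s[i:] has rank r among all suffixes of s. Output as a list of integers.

[17, 12, 19, 4, 5, 8, 16, 18, 10, 6, 13, 20, 11, 3, 7, 9, 14, 1, 15, 2, 0]

rank→(start, suffix):
  0 → (17, 'adaf')
  1 → (12, 'aefgdadaf')
  2 → (19, 'af')
  3 → (4, 'bbefbfdfaefgdadaf')
  4 → (5, 'befbfdfaefgdadaf')
  5 → (8, 'bfdfaefgdadaf')
  6 → (16, 'dadaf')
  7 → (18, 'daf')
  8 → (10, 'dfaefgdadaf')
  9 → (6, 'efbfdfaefgdadaf')
  10 → (13, 'efgdadaf')
  11 → (20, 'f')
  12 → (11, 'faefgdadaf')
  13 → (3, 'fbbefbfdfaefgdadaf')
  14 → (7, 'fbfdfaefgdadaf')
  15 → (9, 'fdfaefgdadaf')
  16 → (14, 'fgdadaf')
  17 → (1, 'fgfbbefbfdfaefgdadaf')
  18 → (15, 'gdadaf')
  19 → (2, 'gfbbefbfdfaefgdadaf')
  20 → (0, 'gfgfbbefbfdfaefgdadaf')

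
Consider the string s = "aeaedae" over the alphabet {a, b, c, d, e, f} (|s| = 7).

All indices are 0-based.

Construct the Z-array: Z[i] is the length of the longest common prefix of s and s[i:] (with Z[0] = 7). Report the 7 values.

Z[0]=7
i=1: outside box; Z[1]=0
i=2: outside box; Z[2]=2 scan→box=[2,4)
i=3: min(r-i=1, Z[1]=0)=0; Z[3]=0
i=4: outside box; Z[4]=0
i=5: outside box; Z[5]=2 scan→box=[5,7)
i=6: min(r-i=1, Z[1]=0)=0; Z[6]=0

[7, 0, 2, 0, 0, 2, 0]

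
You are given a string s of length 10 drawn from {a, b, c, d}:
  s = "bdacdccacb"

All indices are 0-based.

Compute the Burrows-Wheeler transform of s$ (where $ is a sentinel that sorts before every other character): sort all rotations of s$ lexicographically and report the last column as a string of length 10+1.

rank  rotation     last
    0  $bdacdccacb  b
    1  acb$bdacdcc  c
    2  acdccacb$bd  d
    3  b$bdacdccac  c
    4  bdacdccacb$  $
    5  cacb$bdacdc  c
    6  cb$bdacdcca  a
    7  ccacb$bdacd  d
    8  cdccacb$bda  a
    9  dacdccacb$b  b
   10  dccacb$bdac  c

bcdc$cadabc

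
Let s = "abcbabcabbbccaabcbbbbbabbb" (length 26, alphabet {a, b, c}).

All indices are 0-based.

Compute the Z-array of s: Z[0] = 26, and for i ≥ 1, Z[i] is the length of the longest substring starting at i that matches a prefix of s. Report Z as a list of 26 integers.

Z[0]=26
i=1: outside box; Z[1]=0
i=2: outside box; Z[2]=0
i=3: outside box; Z[3]=0
i=4: outside box; Z[4]=3 scan→box=[4,7)
i=5: min(r-i=2, Z[1]=0)=0; Z[5]=0
i=6: min(r-i=1, Z[2]=0)=0; Z[6]=0
i=7: outside box; Z[7]=2 scan→box=[7,9)
i=8: min(r-i=1, Z[1]=0)=0; Z[8]=0
i=9: outside box; Z[9]=0
i=10: outside box; Z[10]=0
i=11: outside box; Z[11]=0
i=12: outside box; Z[12]=0
i=13: outside box; Z[13]=1 scan→box=[13,14)
i=14: outside box; Z[14]=4 scan→box=[14,18)
i=15: min(r-i=3, Z[1]=0)=0; Z[15]=0
i=16: min(r-i=2, Z[2]=0)=0; Z[16]=0
i=17: min(r-i=1, Z[3]=0)=0; Z[17]=0
i=18: outside box; Z[18]=0
i=19: outside box; Z[19]=0
i=20: outside box; Z[20]=0
i=21: outside box; Z[21]=0
i=22: outside box; Z[22]=2 scan→box=[22,24)
i=23: min(r-i=1, Z[1]=0)=0; Z[23]=0
i=24: outside box; Z[24]=0
i=25: outside box; Z[25]=0

[26, 0, 0, 0, 3, 0, 0, 2, 0, 0, 0, 0, 0, 1, 4, 0, 0, 0, 0, 0, 0, 0, 2, 0, 0, 0]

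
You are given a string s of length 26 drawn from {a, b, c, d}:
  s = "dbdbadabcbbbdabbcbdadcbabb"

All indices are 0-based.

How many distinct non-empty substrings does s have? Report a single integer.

sorted suffixes:
  #0 SA[0]=23  'abb'
  #1 SA[1]=13  'abbcbdadcbabb'
  #2 SA[2]=6  'abcbbbdabbcbdadcbabb'
  #3 SA[3]=4  'adabcbbbdabbcbdadcbabb'
  #4 SA[4]=19  'adcbabb'
  #5 SA[5]=25  'b'
  #6 SA[6]=22  'babb'
  #7 SA[7]=3  'badabcbbbdabbcbdadcbabb'
  #8 SA[8]=24  'bb'
  #9 SA[9]=9  'bbbdabbcbdadcbabb'
  #10 SA[10]=14  'bbcbdadcbabb'
  #11 SA[11]=10  'bbdabbcbdadcbabb'
  #12 SA[12]=7  'bcbbbdabbcbdadcbabb'
  #13 SA[13]=15  'bcbdadcbabb'
  #14 SA[14]=11  'bdabbcbdadcbabb'
  #15 SA[15]=17  'bdadcbabb'
  #16 SA[16]=1  'bdbadabcbbbdabbcbdadcbabb'
  #17 SA[17]=21  'cbabb'
  #18 SA[18]=8  'cbbbdabbcbdadcbabb'
  #19 SA[19]=16  'cbdadcbabb'
  #20 SA[20]=12  'dabbcbdadcbabb'
  #21 SA[21]=5  'dabcbbbdabbcbdadcbabb'
  #22 SA[22]=18  'dadcbabb'
  #23 SA[23]=2  'dbadabcbbbdabbcbdadcbabb'
  #24 SA[24]=0  'dbdbadabcbbbdabbcbdadcbabb'
  #25 SA[25]=20  'dcbabb'

SA = [23, 13, 6, 4, 19, 25, 22, 3, 24, 9, 14, 10, 7, 15, 11, 17, 1, 21, 8, 16, 12, 5, 18, 2, 0, 20]
[i] adj suffixes → lcp
  [1] 23/13 → 3 ('abb')
  [2] 13/6 → 2 ('ab')
  [3] 6/4 → 1 ('a')
  [4] 4/19 → 2 ('ad')
  [5] 19/25 → 0 ('')
  [6] 25/22 → 1 ('b')
  [7] 22/3 → 2 ('ba')
  [8] 3/24 → 1 ('b')
  [9] 24/9 → 2 ('bb')
  [10] 9/14 → 2 ('bb')
  [11] 14/10 → 2 ('bb')
  [12] 10/7 → 1 ('b')
  [13] 7/15 → 3 ('bcb')
  [14] 15/11 → 1 ('b')
  [15] 11/17 → 3 ('bda')
  [16] 17/1 → 2 ('bd')
  [17] 1/21 → 0 ('')
  [18] 21/8 → 2 ('cb')
  [19] 8/16 → 2 ('cb')
  [20] 16/12 → 0 ('')
  [21] 12/5 → 3 ('dab')
  [22] 5/18 → 2 ('da')
  [23] 18/2 → 1 ('d')
  [24] 2/0 → 2 ('db')
  [25] 0/20 → 1 ('d')

n(n+1)/2 = 26·27/2 = 351
Σ LCP = 0 + 3 + 2 + 1 + 2 + 0 + 1 + 2 + 1 + 2 + 2 + 2 + 1 + 3 + 1 + 3 + 2 + 0 + 2 + 2 + 0 + 3 + 2 + 1 + 2 + 1 = 41
distinct = 351 − 41 = 310

310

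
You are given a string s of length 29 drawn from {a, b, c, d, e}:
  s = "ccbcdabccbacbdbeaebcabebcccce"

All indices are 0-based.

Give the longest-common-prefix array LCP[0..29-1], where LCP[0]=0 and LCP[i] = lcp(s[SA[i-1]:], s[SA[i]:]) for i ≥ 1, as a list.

[0, 2, 1, 1, 0, 1, 2, 3, 2, 1, 1, 2, 0, 1, 2, 2, 1, 3, 2, 3, 2, 1, 1, 0, 1, 0, 1, 1, 3]

rank→(start, suffix):
  0 → (5, 'abccbacbdbeaebcabebcccce')
  1 → (20, 'abebcccce')
  2 → (10, 'acbdbeaebcabebcccce')
  3 → (16, 'aebcabebcccce')
  4 → (9, 'bacbdbeaebcabebcccce')
  5 → (18, 'bcabebcccce')
  6 → (6, 'bccbacbdbeaebcabebcccce')
  7 → (23, 'bcccce')
  8 → (2, 'bcdabccbacbdbeaebcabebcccce')
  9 → (12, 'bdbeaebcabebcccce')
  10 → (14, 'beaebcabebcccce')
  11 → (21, 'bebcccce')
  12 → (19, 'cabebcccce')
  13 → (8, 'cbacbdbeaebcabebcccce')
  14 → (1, 'cbcdabccbacbdbeaebcabebcccce')
  15 → (11, 'cbdbeaebcabebcccce')
  16 → (7, 'ccbacbdbeaebcabebcccce')
  17 → (0, 'ccbcdabccbacbdbeaebcabebcccce')
  18 → (24, 'cccce')
  19 → (25, 'ccce')
  20 → (26, 'cce')
  21 → (3, 'cdabccbacbdbeaebcabebcccce')
  22 → (27, 'ce')
  23 → (4, 'dabccbacbdbeaebcabebcccce')
  24 → (13, 'dbeaebcabebcccce')
  25 → (28, 'e')
  26 → (15, 'eaebcabebcccce')
  27 → (17, 'ebcabebcccce')
  28 → (22, 'ebcccce')

SA = [5, 20, 10, 16, 9, 18, 6, 23, 2, 12, 14, 21, 19, 8, 1, 11, 7, 0, 24, 25, 26, 3, 27, 4, 13, 28, 15, 17, 22]
[i] adj suffixes → lcp
  [1] 5/20 → 2 ('ab')
  [2] 20/10 → 1 ('a')
  [3] 10/16 → 1 ('a')
  [4] 16/9 → 0 ('')
  [5] 9/18 → 1 ('b')
  [6] 18/6 → 2 ('bc')
  [7] 6/23 → 3 ('bcc')
  [8] 23/2 → 2 ('bc')
  [9] 2/12 → 1 ('b')
  [10] 12/14 → 1 ('b')
  [11] 14/21 → 2 ('be')
  [12] 21/19 → 0 ('')
  [13] 19/8 → 1 ('c')
  [14] 8/1 → 2 ('cb')
  [15] 1/11 → 2 ('cb')
  [16] 11/7 → 1 ('c')
  [17] 7/0 → 3 ('ccb')
  [18] 0/24 → 2 ('cc')
  [19] 24/25 → 3 ('ccc')
  [20] 25/26 → 2 ('cc')
  [21] 26/3 → 1 ('c')
  [22] 3/27 → 1 ('c')
  [23] 27/4 → 0 ('')
  [24] 4/13 → 1 ('d')
  [25] 13/28 → 0 ('')
  [26] 28/15 → 1 ('e')
  [27] 15/17 → 1 ('e')
  [28] 17/22 → 3 ('ebc')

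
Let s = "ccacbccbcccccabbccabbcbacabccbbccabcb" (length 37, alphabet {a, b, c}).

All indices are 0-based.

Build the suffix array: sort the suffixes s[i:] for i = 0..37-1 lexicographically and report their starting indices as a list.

[18, 13, 33, 25, 23, 2, 36, 22, 19, 14, 29, 34, 20, 15, 30, 26, 4, 7, 17, 12, 32, 24, 1, 35, 21, 28, 3, 6, 16, 11, 31, 0, 27, 5, 10, 9, 8]

sorted suffixes:
  #0 SA[0]=18  'abbcbacabccbbccabcb'
  #1 SA[1]=13  'abbccabbcbacabccbbccabcb'
  #2 SA[2]=33  'abcb'
  #3 SA[3]=25  'abccbbccabcb'
  #4 SA[4]=23  'acabccbbccabcb'
  #5 SA[5]=2  'acbccbcccccabbccabbcbacabccbbccabcb'
  #6 SA[6]=36  'b'
  #7 SA[7]=22  'bacabccbbccabcb'
  #8 SA[8]=19  'bbcbacabccbbccabcb'
  #9 SA[9]=14  'bbccabbcbacabccbbccabcb'
  #10 SA[10]=29  'bbccabcb'
  #11 SA[11]=34  'bcb'
  #12 SA[12]=20  'bcbacabccbbccabcb'
  #13 SA[13]=15  'bccabbcbacabccbbccabcb'
  #14 SA[14]=30  'bccabcb'
  #15 SA[15]=26  'bccbbccabcb'
  #16 SA[16]=4  'bccbcccccabbccabbcbacabccbbccabcb'
  #17 SA[17]=7  'bcccccabbccabbcbacabccbbccabcb'
  #18 SA[18]=17  'cabbcbacabccbbccabcb'
  #19 SA[19]=12  'cabbccabbcbacabccbbccabcb'
  #20 SA[20]=32  'cabcb'
  #21 SA[21]=24  'cabccbbccabcb'
  #22 SA[22]=1  'cacbccbcccccabbccabbcbacabccbbccabcb'
  #23 SA[23]=35  'cb'
  #24 SA[24]=21  'cbacabccbbccabcb'
  #25 SA[25]=28  'cbbccabcb'
  #26 SA[26]=3  'cbccbcccccabbccabbcbacabccbbccabcb'
  #27 SA[27]=6  'cbcccccabbccabbcbacabccbbccabcb'
  #28 SA[28]=16  'ccabbcbacabccbbccabcb'
  #29 SA[29]=11  'ccabbccabbcbacabccbbccabcb'
  #30 SA[30]=31  'ccabcb'
  #31 SA[31]=0  'ccacbccbcccccabbccabbcbacabccbbccabcb'
  #32 SA[32]=27  'ccbbccabcb'
  #33 SA[33]=5  'ccbcccccabbccabbcbacabccbbccabcb'
  #34 SA[34]=10  'cccabbccabbcbacabccbbccabcb'
  #35 SA[35]=9  'ccccabbccabbcbacabccbbccabcb'
  #36 SA[36]=8  'cccccabbccabbcbacabccbbccabcb'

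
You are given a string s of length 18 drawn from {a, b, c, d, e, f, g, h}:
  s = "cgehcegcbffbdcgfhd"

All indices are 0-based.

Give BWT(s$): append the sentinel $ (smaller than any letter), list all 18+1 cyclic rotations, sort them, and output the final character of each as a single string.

dfcgh$dhbcgfbgeccef

rank  rotation             last
    0  $cgehcegcbffbdcgfhd  d
    1  bdcgfhd$cgehcegcbff  f
    2  bffbdcgfhd$cgehcegc  c
    3  cbffbdcgfhd$cgehceg  g
    4  cegcbffbdcgfhd$cgeh  h
    5  cgehcegcbffbdcgfhd$  $
    6  cgfhd$cgehcegcbffbd  d
    7  d$cgehcegcbffbdcgfh  h
    8  dcgfhd$cgehcegcbffb  b
    9  egcbffbdcgfhd$cgehc  c
   10  ehcegcbffbdcgfhd$cg  g
   11  fbdcgfhd$cgehcegcbf  f
   12  ffbdcgfhd$cgehcegcb  b
   13  fhd$cgehcegcbffbdcg  g
   14  gcbffbdcgfhd$cgehce  e
   15  gehcegcbffbdcgfhd$c  c
   16  gfhd$cgehcegcbffbdc  c
   17  hcegcbffbdcgfhd$cge  e
   18  hd$cgehcegcbffbdcgf  f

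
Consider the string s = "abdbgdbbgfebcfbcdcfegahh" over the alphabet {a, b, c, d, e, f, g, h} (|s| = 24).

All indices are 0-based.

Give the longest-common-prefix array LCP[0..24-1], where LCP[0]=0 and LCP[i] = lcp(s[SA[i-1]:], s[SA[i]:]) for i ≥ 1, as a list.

rank→(start, suffix):
  0 → (0, 'abdbgdbbgfebcfbcdcfegahh')
  1 → (21, 'ahh')
  2 → (6, 'bbgfebcfbcdcfegahh')
  3 → (14, 'bcdcfegahh')
  4 → (11, 'bcfbcdcfegahh')
  5 → (1, 'bdbgdbbgfebcfbcdcfegahh')
  6 → (3, 'bgdbbgfebcfbcdcfegahh')
  7 → (7, 'bgfebcfbcdcfegahh')
  8 → (15, 'cdcfegahh')
  9 → (12, 'cfbcdcfegahh')
  10 → (17, 'cfegahh')
  11 → (5, 'dbbgfebcfbcdcfegahh')
  12 → (2, 'dbgdbbgfebcfbcdcfegahh')
  13 → (16, 'dcfegahh')
  14 → (10, 'ebcfbcdcfegahh')
  15 → (19, 'egahh')
  16 → (13, 'fbcdcfegahh')
  17 → (9, 'febcfbcdcfegahh')
  18 → (18, 'fegahh')
  19 → (20, 'gahh')
  20 → (4, 'gdbbgfebcfbcdcfegahh')
  21 → (8, 'gfebcfbcdcfegahh')
  22 → (23, 'h')
  23 → (22, 'hh')

SA = [0, 21, 6, 14, 11, 1, 3, 7, 15, 12, 17, 5, 2, 16, 10, 19, 13, 9, 18, 20, 4, 8, 23, 22]
[i] adj suffixes → lcp
  [1] 0/21 → 1 ('a')
  [2] 21/6 → 0 ('')
  [3] 6/14 → 1 ('b')
  [4] 14/11 → 2 ('bc')
  [5] 11/1 → 1 ('b')
  [6] 1/3 → 1 ('b')
  [7] 3/7 → 2 ('bg')
  [8] 7/15 → 0 ('')
  [9] 15/12 → 1 ('c')
  [10] 12/17 → 2 ('cf')
  [11] 17/5 → 0 ('')
  [12] 5/2 → 2 ('db')
  [13] 2/16 → 1 ('d')
  [14] 16/10 → 0 ('')
  [15] 10/19 → 1 ('e')
  [16] 19/13 → 0 ('')
  [17] 13/9 → 1 ('f')
  [18] 9/18 → 2 ('fe')
  [19] 18/20 → 0 ('')
  [20] 20/4 → 1 ('g')
  [21] 4/8 → 1 ('g')
  [22] 8/23 → 0 ('')
  [23] 23/22 → 1 ('h')

[0, 1, 0, 1, 2, 1, 1, 2, 0, 1, 2, 0, 2, 1, 0, 1, 0, 1, 2, 0, 1, 1, 0, 1]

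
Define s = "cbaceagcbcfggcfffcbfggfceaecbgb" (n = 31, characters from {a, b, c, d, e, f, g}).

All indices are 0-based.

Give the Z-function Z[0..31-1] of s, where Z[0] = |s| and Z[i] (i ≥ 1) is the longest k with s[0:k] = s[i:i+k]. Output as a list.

Z[0]=31
i=1: fresh scan; Z[1]=0
i=2: fresh scan; Z[2]=0
i=3: fresh scan; Z[3]=1 extend→box=[3,4)
i=4: fresh scan; Z[4]=0
i=5: fresh scan; Z[5]=0
i=6: fresh scan; Z[6]=0
i=7: fresh scan; Z[7]=2 extend→box=[7,9)
i=8: min(r-i=1, Z[1]=0)=0; Z[8]=0
i=9: fresh scan; Z[9]=1 extend→box=[9,10)
i=10: fresh scan; Z[10]=0
i=11: fresh scan; Z[11]=0
i=12: fresh scan; Z[12]=0
i=13: fresh scan; Z[13]=1 extend→box=[13,14)
i=14: fresh scan; Z[14]=0
i=15: fresh scan; Z[15]=0
i=16: fresh scan; Z[16]=0
i=17: fresh scan; Z[17]=2 extend→box=[17,19)
i=18: min(r-i=1, Z[1]=0)=0; Z[18]=0
i=19: fresh scan; Z[19]=0
i=20: fresh scan; Z[20]=0
i=21: fresh scan; Z[21]=0
i=22: fresh scan; Z[22]=0
i=23: fresh scan; Z[23]=1 extend→box=[23,24)
i=24: fresh scan; Z[24]=0
i=25: fresh scan; Z[25]=0
i=26: fresh scan; Z[26]=0
i=27: fresh scan; Z[27]=2 extend→box=[27,29)
i=28: min(r-i=1, Z[1]=0)=0; Z[28]=0
i=29: fresh scan; Z[29]=0
i=30: fresh scan; Z[30]=0

[31, 0, 0, 1, 0, 0, 0, 2, 0, 1, 0, 0, 0, 1, 0, 0, 0, 2, 0, 0, 0, 0, 0, 1, 0, 0, 0, 2, 0, 0, 0]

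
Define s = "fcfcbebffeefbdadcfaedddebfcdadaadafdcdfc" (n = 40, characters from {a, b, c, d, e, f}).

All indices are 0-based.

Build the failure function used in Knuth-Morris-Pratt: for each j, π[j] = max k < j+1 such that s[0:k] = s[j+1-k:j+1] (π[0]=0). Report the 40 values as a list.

[0, 0, 1, 2, 0, 0, 0, 1, 1, 0, 0, 1, 0, 0, 0, 0, 0, 1, 0, 0, 0, 0, 0, 0, 0, 1, 2, 0, 0, 0, 0, 0, 0, 0, 1, 0, 0, 0, 1, 2]

π[0] = 0
j=1 s[j]='c': π[1]=0 (border '')
j=2 s[j]='f': π[2]=1 (border 'f')
j=3 s[j]='c': π[3]=2 (border 'fc')
j=4 s[j]='b': k: 2→0; π[4]=0 (border '')
j=5 s[j]='e': π[5]=0 (border '')
j=6 s[j]='b': π[6]=0 (border '')
j=7 s[j]='f': π[7]=1 (border 'f')
j=8 s[j]='f': k: 1→0; π[8]=1 (border 'f')
j=9 s[j]='e': k: 1→0; π[9]=0 (border '')
j=10 s[j]='e': π[10]=0 (border '')
j=11 s[j]='f': π[11]=1 (border 'f')
j=12 s[j]='b': k: 1→0; π[12]=0 (border '')
j=13 s[j]='d': π[13]=0 (border '')
j=14 s[j]='a': π[14]=0 (border '')
j=15 s[j]='d': π[15]=0 (border '')
j=16 s[j]='c': π[16]=0 (border '')
j=17 s[j]='f': π[17]=1 (border 'f')
j=18 s[j]='a': k: 1→0; π[18]=0 (border '')
j=19 s[j]='e': π[19]=0 (border '')
j=20 s[j]='d': π[20]=0 (border '')
j=21 s[j]='d': π[21]=0 (border '')
j=22 s[j]='d': π[22]=0 (border '')
j=23 s[j]='e': π[23]=0 (border '')
j=24 s[j]='b': π[24]=0 (border '')
j=25 s[j]='f': π[25]=1 (border 'f')
j=26 s[j]='c': π[26]=2 (border 'fc')
j=27 s[j]='d': k: 2→0; π[27]=0 (border '')
j=28 s[j]='a': π[28]=0 (border '')
j=29 s[j]='d': π[29]=0 (border '')
j=30 s[j]='a': π[30]=0 (border '')
j=31 s[j]='a': π[31]=0 (border '')
j=32 s[j]='d': π[32]=0 (border '')
j=33 s[j]='a': π[33]=0 (border '')
j=34 s[j]='f': π[34]=1 (border 'f')
j=35 s[j]='d': k: 1→0; π[35]=0 (border '')
j=36 s[j]='c': π[36]=0 (border '')
j=37 s[j]='d': π[37]=0 (border '')
j=38 s[j]='f': π[38]=1 (border 'f')
j=39 s[j]='c': π[39]=2 (border 'fc')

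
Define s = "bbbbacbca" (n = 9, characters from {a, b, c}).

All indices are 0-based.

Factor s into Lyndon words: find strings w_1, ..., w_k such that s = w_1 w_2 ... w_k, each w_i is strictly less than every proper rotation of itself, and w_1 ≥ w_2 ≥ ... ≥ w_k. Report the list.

emit factor 1: 'b' (i=0, period=1)
emit factor 2: 'b' (i=1, period=1)
emit factor 3: 'b' (i=2, period=1)
emit factor 4: 'b' (i=3, period=1)
emit factor 5: 'acbc' (i=4, period=4)
emit factor 6: 'a' (i=8, period=1)

["b", "b", "b", "b", "acbc", "a"]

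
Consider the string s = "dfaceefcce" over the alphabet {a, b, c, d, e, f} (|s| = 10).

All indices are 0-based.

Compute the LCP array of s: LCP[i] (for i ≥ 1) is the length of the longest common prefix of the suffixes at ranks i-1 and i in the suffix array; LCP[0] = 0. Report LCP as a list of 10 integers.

rank | idx | suffix
   0 |   2 | aceefcce
   1 |   7 | cce
   2 |   8 | ce
   3 |   3 | ceefcce
   4 |   0 | dfaceefcce
   5 |   9 | e
   6 |   4 | eefcce
   7 |   5 | efcce
   8 |   1 | faceefcce
   9 |   6 | fcce

SA = [2, 7, 8, 3, 0, 9, 4, 5, 1, 6]
i: (SA[i-1],SA[i]) lcp shared
  1: (2,7) 0 ''
  2: (7,8) 1 'c'
  3: (8,3) 2 'ce'
  4: (3,0) 0 ''
  5: (0,9) 0 ''
  6: (9,4) 1 'e'
  7: (4,5) 1 'e'
  8: (5,1) 0 ''
  9: (1,6) 1 'f'

[0, 0, 1, 2, 0, 0, 1, 1, 0, 1]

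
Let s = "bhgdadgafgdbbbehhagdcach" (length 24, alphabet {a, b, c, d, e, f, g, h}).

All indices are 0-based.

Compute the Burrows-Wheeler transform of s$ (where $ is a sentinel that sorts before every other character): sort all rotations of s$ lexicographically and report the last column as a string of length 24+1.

rank  rotation                   last
    0  $bhgdadgafgdbbbehhagdcach  h
    1  ach$bhgdadgafgdbbbehhagdc  c
    2  adgafgdbbbehhagdcach$bhgd  d
    3  afgdbbbehhagdcach$bhgdadg  g
    4  agdcach$bhgdadgafgdbbbehh  h
    5  bbbehhagdcach$bhgdadgafgd  d
    6  bbehhagdcach$bhgdadgafgdb  b
    7  behhagdcach$bhgdadgafgdbb  b
    8  bhgdadgafgdbbbehhagdcach$  $
    9  cach$bhgdadgafgdbbbehhagd  d
   10  ch$bhgdadgafgdbbbehhagdca  a
   11  dadgafgdbbbehhagdcach$bhg  g
   12  dbbbehhagdcach$bhgdadgafg  g
   13  dcach$bhgdadgafgdbbbehhag  g
   14  dgafgdbbbehhagdcach$bhgda  a
   15  ehhagdcach$bhgdadgafgdbbb  b
   16  fgdbbbehhagdcach$bhgdadga  a
   17  gafgdbbbehhagdcach$bhgdad  d
   18  gdadgafgdbbbehhagdcach$bh  h
   19  gdbbbehhagdcach$bhgdadgaf  f
   20  gdcach$bhgdadgafgdbbbehha  a
   21  h$bhgdadgafgdbbbehhagdcac  c
   22  hagdcach$bhgdadgafgdbbbeh  h
   23  hgdadgafgdbbbehhagdcach$b  b
   24  hhagdcach$bhgdadgafgdbbbe  e

hcdghdbb$dagggabadhfachbe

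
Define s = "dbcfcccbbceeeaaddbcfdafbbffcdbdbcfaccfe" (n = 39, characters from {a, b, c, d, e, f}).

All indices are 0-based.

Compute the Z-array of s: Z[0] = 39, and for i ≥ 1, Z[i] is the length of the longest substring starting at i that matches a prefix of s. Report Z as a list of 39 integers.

Z[0]=39
i=1: i≥r, start 0; Z[1]=0
i=2: i≥r, start 0; Z[2]=0
i=3: i≥r, start 0; Z[3]=0
i=4: i≥r, start 0; Z[4]=0
i=5: i≥r, start 0; Z[5]=0
i=6: i≥r, start 0; Z[6]=0
i=7: i≥r, start 0; Z[7]=0
i=8: i≥r, start 0; Z[8]=0
i=9: i≥r, start 0; Z[9]=0
i=10: i≥r, start 0; Z[10]=0
i=11: i≥r, start 0; Z[11]=0
i=12: i≥r, start 0; Z[12]=0
i=13: i≥r, start 0; Z[13]=0
i=14: i≥r, start 0; Z[14]=0
i=15: i≥r, start 0; Z[15]=1 extend→box=[15,16)
i=16: i≥r, start 0; Z[16]=4 extend→box=[16,20)
i=17: min(r-i=3, Z[1]=0)=0; Z[17]=0
i=18: min(r-i=2, Z[2]=0)=0; Z[18]=0
i=19: min(r-i=1, Z[3]=0)=0; Z[19]=0
i=20: i≥r, start 0; Z[20]=1 extend→box=[20,21)
i=21: i≥r, start 0; Z[21]=0
i=22: i≥r, start 0; Z[22]=0
i=23: i≥r, start 0; Z[23]=0
i=24: i≥r, start 0; Z[24]=0
i=25: i≥r, start 0; Z[25]=0
i=26: i≥r, start 0; Z[26]=0
i=27: i≥r, start 0; Z[27]=0
i=28: i≥r, start 0; Z[28]=2 extend→box=[28,30)
i=29: min(r-i=1, Z[1]=0)=0; Z[29]=0
i=30: i≥r, start 0; Z[30]=4 extend→box=[30,34)
i=31: min(r-i=3, Z[1]=0)=0; Z[31]=0
i=32: min(r-i=2, Z[2]=0)=0; Z[32]=0
i=33: min(r-i=1, Z[3]=0)=0; Z[33]=0
i=34: i≥r, start 0; Z[34]=0
i=35: i≥r, start 0; Z[35]=0
i=36: i≥r, start 0; Z[36]=0
i=37: i≥r, start 0; Z[37]=0
i=38: i≥r, start 0; Z[38]=0

[39, 0, 0, 0, 0, 0, 0, 0, 0, 0, 0, 0, 0, 0, 0, 1, 4, 0, 0, 0, 1, 0, 0, 0, 0, 0, 0, 0, 2, 0, 4, 0, 0, 0, 0, 0, 0, 0, 0]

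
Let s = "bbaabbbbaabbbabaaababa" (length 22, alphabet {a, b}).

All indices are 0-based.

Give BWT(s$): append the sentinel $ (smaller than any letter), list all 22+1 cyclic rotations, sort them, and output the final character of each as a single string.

abbabbbbaaaaabbabb$bbaa

rank  rotation                 last
    0  $bbaabbbbaabbbabaaababa  a
    1  a$bbaabbbbaabbbabaaabab  b
    2  aaababa$bbaabbbbaabbbab  b
    3  aababa$bbaabbbbaabbbaba  a
    4  aabbbabaaababa$bbaabbbb  b
    5  aabbbbaabbbabaaababa$bb  b
    6  aba$bbaabbbbaabbbabaaab  b
    7  abaaababa$bbaabbbbaabbb  b
    8  ababa$bbaabbbbaabbbabaa  a
    9  abbbabaaababa$bbaabbbba  a
   10  abbbbaabbbabaaababa$bba  a
   11  ba$bbaabbbbaabbbabaaaba  a
   12  baaababa$bbaabbbbaabbba  a
   13  baabbbabaaababa$bbaabbb  b
   14  baabbbbaabbbabaaababa$b  b
   15  baba$bbaabbbbaabbbabaaa  a
   16  babaaababa$bbaabbbbaabb  b
   17  bbaabbbabaaababa$bbaabb  b
   18  bbaabbbbaabbbabaaababa$  $
   19  bbabaaababa$bbaabbbbaab  b
   20  bbbaabbbabaaababa$bbaab  b
   21  bbbabaaababa$bbaabbbbaa  a
   22  bbbbaabbbabaaababa$bbaa  a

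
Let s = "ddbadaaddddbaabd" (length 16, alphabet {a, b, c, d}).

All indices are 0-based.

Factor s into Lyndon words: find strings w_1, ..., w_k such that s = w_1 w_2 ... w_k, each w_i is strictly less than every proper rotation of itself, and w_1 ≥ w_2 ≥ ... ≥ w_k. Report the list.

["d", "d", "b", "ad", "aaddddb", "aabd"]

emit factor 1: 'd' (i=0, period=1)
emit factor 2: 'd' (i=1, period=1)
emit factor 3: 'b' (i=2, period=1)
emit factor 4: 'ad' (i=3, period=2)
emit factor 5: 'aaddddb' (i=5, period=7)
emit factor 6: 'aabd' (i=12, period=4)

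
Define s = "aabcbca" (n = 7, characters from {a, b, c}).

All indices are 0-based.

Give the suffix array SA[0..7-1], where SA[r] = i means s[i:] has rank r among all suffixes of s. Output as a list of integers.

rank→(start, suffix):
  0 → (6, 'a')
  1 → (0, 'aabcbca')
  2 → (1, 'abcbca')
  3 → (4, 'bca')
  4 → (2, 'bcbca')
  5 → (5, 'ca')
  6 → (3, 'cbca')

[6, 0, 1, 4, 2, 5, 3]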